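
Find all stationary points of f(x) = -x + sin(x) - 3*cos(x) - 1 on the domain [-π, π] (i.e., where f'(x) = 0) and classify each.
f'(x) = 3*sin(x) + cos(x) - 1

Solve f'(x) = 0 on [-π, π]:
  f'(x) = 0 ⇔ 3*sin(x) + cos(x) = 1. Write the left side as R·cos(x + φ) with R = √(1² + (-3)²) = sqrt(10), cos φ = sqrt(10)/10, sin φ = -3*sqrt(10)/10; then cos(x + φ) = sqrt(10)/10. Solve for x and keep the solutions lying in [-π, π].
  ⇒ x = 0, pi - atan(3/4) ≈ 2.4981

f''(x) = -sin(x) + 3*cos(x)
Second-derivative test at each critical point:
  f''(0) = 3 > 0 → local minimum
  f''(2.4981) = -3 < 0 → local maximum

Critical points: x = 0 (local minimum); x = pi - atan(3/4) ≈ 2.4981 (local maximum)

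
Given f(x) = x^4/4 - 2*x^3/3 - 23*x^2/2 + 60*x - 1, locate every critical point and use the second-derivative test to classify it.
f'(x) = x^3 - 2*x^2 - 23*x + 60

Solve f'(x) = 0:
  Factor: x^3 - 2*x^2 - 23*x + 60 = (x - 4)*(x - 3)*(x + 5) = 0.
  ⇒ x = -5, 3, 4

f''(x) = 3*x^2 - 4*x - 23
Second-derivative test at each critical point:
  f''(-5) = 72 > 0 → local minimum
  f''(3) = -8 < 0 → local maximum
  f''(4) = 9 > 0 → local minimum

Critical points: x = -5 (local minimum); x = 3 (local maximum); x = 4 (local minimum)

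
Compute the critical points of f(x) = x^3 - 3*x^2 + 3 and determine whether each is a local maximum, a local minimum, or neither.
f'(x) = 3*x*(x - 2)

Solve f'(x) = 0:
  Factor: 3*x^2 - 6*x = 3*x*(x - 2) = 0.
  ⇒ x = 0, 2

f''(x) = 6*x - 6
Second-derivative test at each critical point:
  f''(0) = -6 < 0 → local maximum
  f''(2) = 6 > 0 → local minimum

Critical points: x = 0 (local maximum); x = 2 (local minimum)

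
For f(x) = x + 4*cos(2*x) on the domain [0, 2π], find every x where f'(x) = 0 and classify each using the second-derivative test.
f'(x) = 1 - 8*sin(2*x)

Solve f'(x) = 0 on [0, 2π]:
  f'(x) = 0 ⇔ sin(2*x) = 1/8, i.e. 2*x = arcsin(1/8) + 2nπ or 2*x = π − arcsin(1/8) + 2nπ; keep the solutions lying in [0, 2π].
  ⇒ x = asin(1/8)/2 ≈ 0.0627, -asin(1/8)/2 + pi/2 ≈ 1.5081, asin(1/8)/2 + pi ≈ 3.2043, -asin(1/8)/2 + 3*pi/2 ≈ 4.6497

f''(x) = -16*cos(2*x)
Second-derivative test at each critical point:
  f''(0.0627) = -15.8745 < 0 → local maximum
  f''(1.5081) = 15.8745 > 0 → local minimum
  f''(3.2043) = -15.8745 < 0 → local maximum
  f''(4.6497) = 15.8745 > 0 → local minimum

Critical points: x = asin(1/8)/2 ≈ 0.0627 (local maximum); x = -asin(1/8)/2 + pi/2 ≈ 1.5081 (local minimum); x = asin(1/8)/2 + pi ≈ 3.2043 (local maximum); x = -asin(1/8)/2 + 3*pi/2 ≈ 4.6497 (local minimum)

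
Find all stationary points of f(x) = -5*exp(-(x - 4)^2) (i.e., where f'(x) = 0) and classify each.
f'(x) = 10*(x - 4)*exp(-(x - 4)^2)

Solve f'(x) = 0:
  f'(x) = (10*x - 40)·exp(-(x - 4)^2) and exp(-(x - 4)^2) > 0 for every x, so f'(x) = 0 ⇔ 10*x - 40 = 0.
  Factor: 10*x - 40 = 10*(x - 4) = 0.
  ⇒ x = 4

f''(x) = 10*(1 - 2*(x - 4)^2)*exp(-(x - 4)^2)
Second-derivative test at each critical point:
  f''(4) = 10 > 0 → local minimum

Critical points: x = 4 (local minimum)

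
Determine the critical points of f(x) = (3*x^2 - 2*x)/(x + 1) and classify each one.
f'(x) = (3*x^2 + 6*x - 2)/(x^2 + 2*x + 1)

Solve f'(x) = 0:
  f'(x) = (3*x^2 + 6*x - 2)/(x + 1)^2; the denominator is positive wherever f is defined, so f'(x) = 0 ⇔ 3*x^2 + 6*x - 2 = 0.
  3*x^2 + 6*x - 2 = 0 has no rational roots; quadratic formula: x = (-6 ± √60)/6.
  ⇒ x = -sqrt(15)/3 - 1 ≈ -2.2910, -1 + sqrt(15)/3 ≈ 0.2910

f''(x) = 10/(x^3 + 3*x^2 + 3*x + 1)
Second-derivative test at each critical point:
  f''(-2.2910) = -4.6476 < 0 → local maximum
  f''(0.2910) = 4.6476 > 0 → local minimum

Critical points: x = -sqrt(15)/3 - 1 ≈ -2.2910 (local maximum); x = -1 + sqrt(15)/3 ≈ 0.2910 (local minimum)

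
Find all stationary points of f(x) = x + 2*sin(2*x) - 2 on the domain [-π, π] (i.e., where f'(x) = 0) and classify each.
f'(x) = 4*cos(2*x) + 1

Solve f'(x) = 0 on [-π, π]:
  f'(x) = 0 ⇔ cos(2*x) = -1/4, i.e. 2*x = ±arccos(-1/4) + 2nπ; keep the solutions lying in [-π, π].
  ⇒ x = -pi + acos(-1/4)/2 ≈ -2.2299, -acos(-1/4)/2 ≈ -0.9117, acos(-1/4)/2 ≈ 0.9117, pi - acos(-1/4)/2 ≈ 2.2299

f''(x) = -8*sin(2*x)
Second-derivative test at each critical point:
  f''(-2.2299) = -7.7460 < 0 → local maximum
  f''(-0.9117) = 7.7460 > 0 → local minimum
  f''(0.9117) = -7.7460 < 0 → local maximum
  f''(2.2299) = 7.7460 > 0 → local minimum

Critical points: x = -pi + acos(-1/4)/2 ≈ -2.2299 (local maximum); x = -acos(-1/4)/2 ≈ -0.9117 (local minimum); x = acos(-1/4)/2 ≈ 0.9117 (local maximum); x = pi - acos(-1/4)/2 ≈ 2.2299 (local minimum)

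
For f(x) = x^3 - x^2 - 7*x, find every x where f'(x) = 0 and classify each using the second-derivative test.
f'(x) = 3*x^2 - 2*x - 7

Solve f'(x) = 0:
  3*x^2 - 2*x - 7 = 0 has no rational roots; quadratic formula: x = (2 ± √88)/6.
  ⇒ x = 1/3 - sqrt(22)/3 ≈ -1.2301, 1/3 + sqrt(22)/3 ≈ 1.8968

f''(x) = 6*x - 2
Second-derivative test at each critical point:
  f''(-1.2301) = -9.3808 < 0 → local maximum
  f''(1.8968) = 9.3808 > 0 → local minimum

Critical points: x = 1/3 - sqrt(22)/3 ≈ -1.2301 (local maximum); x = 1/3 + sqrt(22)/3 ≈ 1.8968 (local minimum)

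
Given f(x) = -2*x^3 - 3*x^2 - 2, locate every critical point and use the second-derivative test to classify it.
f'(x) = 6*x*(-x - 1)

Solve f'(x) = 0:
  Factor: -6*x^2 - 6*x = -6*x*(x + 1) = 0.
  ⇒ x = -1, 0

f''(x) = -12*x - 6
Second-derivative test at each critical point:
  f''(-1) = 6 > 0 → local minimum
  f''(0) = -6 < 0 → local maximum

Critical points: x = -1 (local minimum); x = 0 (local maximum)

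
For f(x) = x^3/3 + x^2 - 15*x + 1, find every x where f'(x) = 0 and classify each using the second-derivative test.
f'(x) = x^2 + 2*x - 15

Solve f'(x) = 0:
  Factor: x^2 + 2*x - 15 = (x - 3)*(x + 5) = 0.
  ⇒ x = -5, 3

f''(x) = 2*x + 2
Second-derivative test at each critical point:
  f''(-5) = -8 < 0 → local maximum
  f''(3) = 8 > 0 → local minimum

Critical points: x = -5 (local maximum); x = 3 (local minimum)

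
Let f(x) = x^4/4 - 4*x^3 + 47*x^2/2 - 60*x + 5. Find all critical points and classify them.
f'(x) = x^3 - 12*x^2 + 47*x - 60

Solve f'(x) = 0:
  Factor: x^3 - 12*x^2 + 47*x - 60 = (x - 5)*(x - 4)*(x - 3) = 0.
  ⇒ x = 3, 4, 5

f''(x) = 3*x^2 - 24*x + 47
Second-derivative test at each critical point:
  f''(3) = 2 > 0 → local minimum
  f''(4) = -1 < 0 → local maximum
  f''(5) = 2 > 0 → local minimum

Critical points: x = 3 (local minimum); x = 4 (local maximum); x = 5 (local minimum)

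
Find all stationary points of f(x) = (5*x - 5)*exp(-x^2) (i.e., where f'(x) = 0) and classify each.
f'(x) = 5*(-2*x*(x - 1) + 1)*exp(-x^2)

Solve f'(x) = 0:
  f'(x) = (-10*x^2 + 10*x + 5)·exp(-x^2) and exp(-x^2) > 0 for every x, so f'(x) = 0 ⇔ -10*x^2 + 10*x + 5 = 0.
  Factor: -10*x^2 + 10*x + 5 = -5*(2*x^2 - 2*x - 1); 2*x^2 - 2*x - 1 = 0 has no rational roots; quadratic formula: x = (2 ± √12)/4.
  ⇒ x = 1/2 - sqrt(3)/2 ≈ -0.3660, 1/2 + sqrt(3)/2 ≈ 1.3660

f''(x) = 10*(2*x^2*(x - 1) - 3*x + 1)*exp(-x^2)
Second-derivative test at each critical point:
  f''(-0.3660) = 15.1487 > 0 → local minimum
  f''(1.3660) = -2.6801 < 0 → local maximum

Critical points: x = 1/2 - sqrt(3)/2 ≈ -0.3660 (local minimum); x = 1/2 + sqrt(3)/2 ≈ 1.3660 (local maximum)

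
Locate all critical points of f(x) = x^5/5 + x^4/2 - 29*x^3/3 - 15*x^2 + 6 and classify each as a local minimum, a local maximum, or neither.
f'(x) = x*(x^3 + 2*x^2 - 29*x - 30)

Solve f'(x) = 0:
  Factor: x^4 + 2*x^3 - 29*x^2 - 30*x = x*(x - 5)*(x + 1)*(x + 6) = 0.
  ⇒ x = -6, -1, 0, 5

f''(x) = 4*x^3 + 6*x^2 - 58*x - 30
Second-derivative test at each critical point:
  f''(-6) = -330 < 0 → local maximum
  f''(-1) = 30 > 0 → local minimum
  f''(0) = -30 < 0 → local maximum
  f''(5) = 330 > 0 → local minimum

Critical points: x = -6 (local maximum); x = -1 (local minimum); x = 0 (local maximum); x = 5 (local minimum)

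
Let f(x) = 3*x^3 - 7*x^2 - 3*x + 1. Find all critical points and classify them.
f'(x) = 9*x^2 - 14*x - 3

Solve f'(x) = 0:
  9*x^2 - 14*x - 3 = 0 has no rational roots; quadratic formula: x = (14 ± √304)/18.
  ⇒ x = 7/9 - 2*sqrt(19)/9 ≈ -0.1909, 7/9 + 2*sqrt(19)/9 ≈ 1.7464

f''(x) = 18*x - 14
Second-derivative test at each critical point:
  f''(-0.1909) = -17.4356 < 0 → local maximum
  f''(1.7464) = 17.4356 > 0 → local minimum

Critical points: x = 7/9 - 2*sqrt(19)/9 ≈ -0.1909 (local maximum); x = 7/9 + 2*sqrt(19)/9 ≈ 1.7464 (local minimum)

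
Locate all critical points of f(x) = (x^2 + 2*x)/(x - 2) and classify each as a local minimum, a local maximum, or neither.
f'(x) = (x^2 - 4*x - 4)/(x^2 - 4*x + 4)

Solve f'(x) = 0:
  f'(x) = (x^2 - 4*x - 4)/(x - 2)^2; the denominator is positive wherever f is defined, so f'(x) = 0 ⇔ x^2 - 4*x - 4 = 0.
  x^2 - 4*x - 4 = 0 has no rational roots; quadratic formula: x = (4 ± √32)/2.
  ⇒ x = 2 - 2*sqrt(2) ≈ -0.8284, 2 + 2*sqrt(2) ≈ 4.8284

f''(x) = 16/(x^3 - 6*x^2 + 12*x - 8)
Second-derivative test at each critical point:
  f''(-0.8284) = -0.7071 < 0 → local maximum
  f''(4.8284) = 0.7071 > 0 → local minimum

Critical points: x = 2 - 2*sqrt(2) ≈ -0.8284 (local maximum); x = 2 + 2*sqrt(2) ≈ 4.8284 (local minimum)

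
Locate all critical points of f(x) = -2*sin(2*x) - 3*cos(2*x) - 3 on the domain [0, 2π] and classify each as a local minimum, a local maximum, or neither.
f'(x) = 6*sin(2*x) - 4*cos(2*x)

Solve f'(x) = 0 on [0, 2π]:
  f'(x) = 0 ⇔ -2*cos(2*x) = -3*sin(2*x) ⇔ tan(2*x) = 2/3, i.e. 2*x = arctan(2/3) + nπ; keep the solutions lying in [0, 2π].
  ⇒ x = atan(2/3)/2 ≈ 0.2940, atan(2/3)/2 + pi/2 ≈ 1.8648, atan(2/3)/2 + pi ≈ 3.4356, atan(2/3)/2 + 3*pi/2 ≈ 5.0064

f''(x) = 8*sin(2*x) + 12*cos(2*x)
Second-derivative test at each critical point:
  f''(0.2940) = 14.4222 > 0 → local minimum
  f''(1.8648) = -14.4222 < 0 → local maximum
  f''(3.4356) = 14.4222 > 0 → local minimum
  f''(5.0064) = -14.4222 < 0 → local maximum

Critical points: x = atan(2/3)/2 ≈ 0.2940 (local minimum); x = atan(2/3)/2 + pi/2 ≈ 1.8648 (local maximum); x = atan(2/3)/2 + pi ≈ 3.4356 (local minimum); x = atan(2/3)/2 + 3*pi/2 ≈ 5.0064 (local maximum)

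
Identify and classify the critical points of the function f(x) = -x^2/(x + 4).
f'(x) = x*(-x - 8)/(x + 4)^2

Solve f'(x) = 0:
  f'(x) = -x*(x + 8)/(x + 4)^2; the denominator is positive wherever f is defined, so f'(x) = 0 ⇔ -x^2 - 8*x = 0.
  Factor: -x^2 - 8*x = -x*(x + 8) = 0.
  ⇒ x = -8, 0

f''(x) = -32/(x^3 + 12*x^2 + 48*x + 64)
Second-derivative test at each critical point:
  f''(-8) = 1/2 > 0 → local minimum
  f''(0) = -1/2 < 0 → local maximum

Critical points: x = -8 (local minimum); x = 0 (local maximum)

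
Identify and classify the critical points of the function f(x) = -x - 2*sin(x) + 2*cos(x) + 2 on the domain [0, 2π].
f'(x) = -2*sqrt(2)*sin(x + pi/4) - 1

Solve f'(x) = 0 on [0, 2π]:
  f'(x) = 0 ⇔ -2*sin(x) - 2*cos(x) = 1. Write the left side as R·cos(x + φ) with R = √((-2)² + 2²) = 2*sqrt(2), cos φ = -sqrt(2)/2, sin φ = sqrt(2)/2; then cos(x + φ) = sqrt(2)/4. Solve for x and keep the solutions lying in [0, 2π].
  ⇒ x = atan((-1 + sqrt(7))/(-sqrt(7) - 1)) + pi ≈ 2.7176, atan((-sqrt(7) - 1)/(-1 + sqrt(7))) + 2*pi ≈ 5.1364

f''(x) = -2*sqrt(2)*cos(x + pi/4)
Second-derivative test at each critical point:
  f''(2.7176) = 2.6458 > 0 → local minimum
  f''(5.1364) = -2.6458 < 0 → local maximum

Critical points: x = atan((-1 + sqrt(7))/(-sqrt(7) - 1)) + pi ≈ 2.7176 (local minimum); x = atan((-sqrt(7) - 1)/(-1 + sqrt(7))) + 2*pi ≈ 5.1364 (local maximum)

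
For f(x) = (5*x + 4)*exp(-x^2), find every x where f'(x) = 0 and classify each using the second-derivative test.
f'(x) = (-2*x*(5*x + 4) + 5)*exp(-x^2)

Solve f'(x) = 0:
  f'(x) = (-10*x^2 - 8*x + 5)·exp(-x^2) and exp(-x^2) > 0 for every x, so f'(x) = 0 ⇔ -10*x^2 - 8*x + 5 = 0.
  10*x^2 + 8*x - 5 = 0 has no rational roots; quadratic formula: x = (-8 ± √264)/20.
  ⇒ x = -sqrt(66)/10 - 2/5 ≈ -1.2124, -2/5 + sqrt(66)/10 ≈ 0.4124

f''(x) = 2*(2*x^2*(5*x + 4) - 15*x - 4)*exp(-x^2)
Second-derivative test at each critical point:
  f''(-1.2124) = 3.7361 > 0 → local minimum
  f''(0.4124) = -13.7069 < 0 → local maximum

Critical points: x = -sqrt(66)/10 - 2/5 ≈ -1.2124 (local minimum); x = -2/5 + sqrt(66)/10 ≈ 0.4124 (local maximum)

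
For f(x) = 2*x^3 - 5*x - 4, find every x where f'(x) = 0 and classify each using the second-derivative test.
f'(x) = 6*x^2 - 5

Solve f'(x) = 0:
  6*x^2 - 5 = 0 has no rational roots; quadratic formula: x = (0 ± √120)/12.
  ⇒ x = -sqrt(30)/6 ≈ -0.9129, sqrt(30)/6 ≈ 0.9129

f''(x) = 12*x
Second-derivative test at each critical point:
  f''(-0.9129) = -10.9545 < 0 → local maximum
  f''(0.9129) = 10.9545 > 0 → local minimum

Critical points: x = -sqrt(30)/6 ≈ -0.9129 (local maximum); x = sqrt(30)/6 ≈ 0.9129 (local minimum)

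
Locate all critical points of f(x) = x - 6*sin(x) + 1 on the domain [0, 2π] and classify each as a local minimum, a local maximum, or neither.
f'(x) = 1 - 6*cos(x)

Solve f'(x) = 0 on [0, 2π]:
  f'(x) = 0 ⇔ cos(x) = 1/6, i.e. x = ±arccos(1/6) + 2nπ; keep the solutions lying in [0, 2π].
  ⇒ x = acos(1/6) ≈ 1.4033, -acos(1/6) + 2*pi ≈ 4.8798

f''(x) = 6*sin(x)
Second-derivative test at each critical point:
  f''(1.4033) = 5.9161 > 0 → local minimum
  f''(4.8798) = -5.9161 < 0 → local maximum

Critical points: x = acos(1/6) ≈ 1.4033 (local minimum); x = -acos(1/6) + 2*pi ≈ 4.8798 (local maximum)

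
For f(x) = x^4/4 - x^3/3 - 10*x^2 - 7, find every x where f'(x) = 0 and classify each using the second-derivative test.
f'(x) = x*(x^2 - x - 20)

Solve f'(x) = 0:
  Factor: x^3 - x^2 - 20*x = x*(x - 5)*(x + 4) = 0.
  ⇒ x = -4, 0, 5

f''(x) = 3*x^2 - 2*x - 20
Second-derivative test at each critical point:
  f''(-4) = 36 > 0 → local minimum
  f''(0) = -20 < 0 → local maximum
  f''(5) = 45 > 0 → local minimum

Critical points: x = -4 (local minimum); x = 0 (local maximum); x = 5 (local minimum)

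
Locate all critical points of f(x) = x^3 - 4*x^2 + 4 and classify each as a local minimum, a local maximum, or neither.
f'(x) = x*(3*x - 8)

Solve f'(x) = 0:
  Factor: 3*x^2 - 8*x = x*(3*x - 8) = 0.
  ⇒ x = 0, 8/3

f''(x) = 6*x - 8
Second-derivative test at each critical point:
  f''(0) = -8 < 0 → local maximum
  f''(8/3) = 8 > 0 → local minimum

Critical points: x = 0 (local maximum); x = 8/3 (local minimum)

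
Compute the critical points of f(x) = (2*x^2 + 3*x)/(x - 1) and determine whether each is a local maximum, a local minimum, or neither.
f'(x) = (2*x^2 - 4*x - 3)/(x^2 - 2*x + 1)

Solve f'(x) = 0:
  f'(x) = (2*x^2 - 4*x - 3)/(x - 1)^2; the denominator is positive wherever f is defined, so f'(x) = 0 ⇔ 2*x^2 - 4*x - 3 = 0.
  2*x^2 - 4*x - 3 = 0 has no rational roots; quadratic formula: x = (4 ± √40)/4.
  ⇒ x = 1 - sqrt(10)/2 ≈ -0.5811, 1 + sqrt(10)/2 ≈ 2.5811

f''(x) = 10/(x^3 - 3*x^2 + 3*x - 1)
Second-derivative test at each critical point:
  f''(-0.5811) = -2.5298 < 0 → local maximum
  f''(2.5811) = 2.5298 > 0 → local minimum

Critical points: x = 1 - sqrt(10)/2 ≈ -0.5811 (local maximum); x = 1 + sqrt(10)/2 ≈ 2.5811 (local minimum)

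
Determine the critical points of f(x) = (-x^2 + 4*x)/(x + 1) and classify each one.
f'(x) = (-x^2 - 2*x + 4)/(x^2 + 2*x + 1)

Solve f'(x) = 0:
  f'(x) = -(x^2 + 2*x - 4)/(x + 1)^2; the denominator is positive wherever f is defined, so f'(x) = 0 ⇔ -x^2 - 2*x + 4 = 0.
  x^2 + 2*x - 4 = 0 has no rational roots; quadratic formula: x = (-2 ± √20)/2.
  ⇒ x = -sqrt(5) - 1 ≈ -3.2361, -1 + sqrt(5) ≈ 1.2361

f''(x) = -10/(x^3 + 3*x^2 + 3*x + 1)
Second-derivative test at each critical point:
  f''(-3.2361) = 0.8944 > 0 → local minimum
  f''(1.2361) = -0.8944 < 0 → local maximum

Critical points: x = -sqrt(5) - 1 ≈ -3.2361 (local minimum); x = -1 + sqrt(5) ≈ 1.2361 (local maximum)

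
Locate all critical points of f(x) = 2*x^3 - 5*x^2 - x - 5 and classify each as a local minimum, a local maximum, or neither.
f'(x) = 6*x^2 - 10*x - 1

Solve f'(x) = 0:
  6*x^2 - 10*x - 1 = 0 has no rational roots; quadratic formula: x = (10 ± √124)/12.
  ⇒ x = 5/6 - sqrt(31)/6 ≈ -0.0946, 5/6 + sqrt(31)/6 ≈ 1.7613

f''(x) = 12*x - 10
Second-derivative test at each critical point:
  f''(-0.0946) = -11.1355 < 0 → local maximum
  f''(1.7613) = 11.1355 > 0 → local minimum

Critical points: x = 5/6 - sqrt(31)/6 ≈ -0.0946 (local maximum); x = 5/6 + sqrt(31)/6 ≈ 1.7613 (local minimum)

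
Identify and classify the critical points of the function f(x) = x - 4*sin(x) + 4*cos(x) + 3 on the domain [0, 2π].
f'(x) = -4*sqrt(2)*sin(x + pi/4) + 1

Solve f'(x) = 0 on [0, 2π]:
  f'(x) = 0 ⇔ -4*sin(x) - 4*cos(x) = -1. Write the left side as R·cos(x + φ) with R = √((-4)² + 4²) = 4*sqrt(2), cos φ = -sqrt(2)/2, sin φ = sqrt(2)/2; then cos(x + φ) = -sqrt(2)/8. Solve for x and keep the solutions lying in [0, 2π].
  ⇒ x = atan((1 + sqrt(31))/(1 - sqrt(31))) + pi ≈ 2.1785, atan((1 - sqrt(31))/(1 + sqrt(31))) + 2*pi ≈ 5.6755

f''(x) = -4*sqrt(2)*cos(x + pi/4)
Second-derivative test at each critical point:
  f''(2.1785) = 5.5678 > 0 → local minimum
  f''(5.6755) = -5.5678 < 0 → local maximum

Critical points: x = atan((1 + sqrt(31))/(1 - sqrt(31))) + pi ≈ 2.1785 (local minimum); x = atan((1 - sqrt(31))/(1 + sqrt(31))) + 2*pi ≈ 5.6755 (local maximum)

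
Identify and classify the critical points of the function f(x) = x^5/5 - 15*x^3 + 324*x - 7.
f'(x) = x^4 - 45*x^2 + 324

Solve f'(x) = 0:
  Factor: x^4 - 45*x^2 + 324 = (x - 6)*(x - 3)*(x + 3)*(x + 6) = 0.
  ⇒ x = -6, -3, 3, 6

f''(x) = 4*x^3 - 90*x
Second-derivative test at each critical point:
  f''(-6) = -324 < 0 → local maximum
  f''(-3) = 162 > 0 → local minimum
  f''(3) = -162 < 0 → local maximum
  f''(6) = 324 > 0 → local minimum

Critical points: x = -6 (local maximum); x = -3 (local minimum); x = 3 (local maximum); x = 6 (local minimum)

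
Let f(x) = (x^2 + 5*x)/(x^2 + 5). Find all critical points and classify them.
f'(x) = 5*(-x^2 + 2*x + 5)/(x^4 + 10*x^2 + 25)

Solve f'(x) = 0:
  f'(x) = -5*(x^2 - 2*x - 5)/(x^2 + 5)^2; the denominator is positive wherever f is defined, so f'(x) = 0 ⇔ -5*x^2 + 10*x + 25 = 0.
  Factor: -5*x^2 + 10*x + 25 = -5*(x^2 - 2*x - 5); x^2 - 2*x - 5 = 0 has no rational roots; quadratic formula: x = (2 ± √24)/2.
  ⇒ x = 1 - sqrt(6) ≈ -1.4495, 1 + sqrt(6) ≈ 3.4495

f''(x) = 10*(x^3 - 3*x^2 - 15*x + 5)/(x^6 + 15*x^4 + 75*x^2 + 125)
Second-derivative test at each critical point:
  f''(-1.4495) = 0.4858 > 0 → local minimum
  f''(3.4495) = -0.0858 < 0 → local maximum

Critical points: x = 1 - sqrt(6) ≈ -1.4495 (local minimum); x = 1 + sqrt(6) ≈ 3.4495 (local maximum)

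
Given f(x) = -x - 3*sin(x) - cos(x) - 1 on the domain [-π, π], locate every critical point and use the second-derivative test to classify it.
f'(x) = sin(x) - 3*cos(x) - 1

Solve f'(x) = 0 on [-π, π]:
  f'(x) = 0 ⇔ sin(x) - 3*cos(x) = 1. Write the left side as R·cos(x + φ) with R = √((-3)² + (-1)²) = sqrt(10), cos φ = -3*sqrt(10)/10, sin φ = -sqrt(10)/10; then cos(x + φ) = sqrt(10)/10. Solve for x and keep the solutions lying in [-π, π].
  ⇒ x = -pi + atan(4/3) ≈ -2.2143, pi/2 ≈ 1.5708

f''(x) = 3*sin(x) + cos(x)
Second-derivative test at each critical point:
  f''(-2.2143) = -3 < 0 → local maximum
  f''(1.5708) = 3 > 0 → local minimum

Critical points: x = -pi + atan(4/3) ≈ -2.2143 (local maximum); x = pi/2 ≈ 1.5708 (local minimum)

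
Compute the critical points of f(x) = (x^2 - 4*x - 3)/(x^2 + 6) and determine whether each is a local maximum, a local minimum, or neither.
f'(x) = 2*(2*x^2 + 9*x - 12)/(x^4 + 12*x^2 + 36)

Solve f'(x) = 0:
  f'(x) = 2*(2*x^2 + 9*x - 12)/(x^2 + 6)^2; the denominator is positive wherever f is defined, so f'(x) = 0 ⇔ 4*x^2 + 18*x - 24 = 0.
  Factor: 4*x^2 + 18*x - 24 = 2*(2*x^2 + 9*x - 12); 2*x^2 + 9*x - 12 = 0 has no rational roots; quadratic formula: x = (-9 ± √177)/4.
  ⇒ x = -sqrt(177)/4 - 9/4 ≈ -5.5760, -9/4 + sqrt(177)/4 ≈ 1.0760

f''(x) = 2*(-4*x^3 - 27*x^2 + 72*x + 54)/(x^6 + 18*x^4 + 108*x^2 + 216)
Second-derivative test at each critical point:
  f''(-5.5760) = -0.0193 < 0 → local maximum
  f''(1.0760) = 0.5193 > 0 → local minimum

Critical points: x = -sqrt(177)/4 - 9/4 ≈ -5.5760 (local maximum); x = -9/4 + sqrt(177)/4 ≈ 1.0760 (local minimum)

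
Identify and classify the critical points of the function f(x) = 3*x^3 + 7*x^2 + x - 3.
f'(x) = 9*x^2 + 14*x + 1

Solve f'(x) = 0:
  9*x^2 + 14*x + 1 = 0 has no rational roots; quadratic formula: x = (-14 ± √160)/18.
  ⇒ x = -7/9 - 2*sqrt(10)/9 ≈ -1.4805, -7/9 + 2*sqrt(10)/9 ≈ -0.0750

f''(x) = 18*x + 14
Second-derivative test at each critical point:
  f''(-1.4805) = -12.6491 < 0 → local maximum
  f''(-0.0750) = 12.6491 > 0 → local minimum

Critical points: x = -7/9 - 2*sqrt(10)/9 ≈ -1.4805 (local maximum); x = -7/9 + 2*sqrt(10)/9 ≈ -0.0750 (local minimum)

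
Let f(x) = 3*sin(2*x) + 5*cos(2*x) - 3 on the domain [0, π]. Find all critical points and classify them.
f'(x) = -10*sin(2*x) + 6*cos(2*x)

Solve f'(x) = 0 on [0, π]:
  f'(x) = 0 ⇔ 3*cos(2*x) = 5*sin(2*x) ⇔ tan(2*x) = 3/5, i.e. 2*x = arctan(3/5) + nπ; keep the solutions lying in [0, π].
  ⇒ x = atan(3/5)/2 ≈ 0.2702, atan(3/5)/2 + pi/2 ≈ 1.8410

f''(x) = -12*sin(2*x) - 20*cos(2*x)
Second-derivative test at each critical point:
  f''(0.2702) = -23.3238 < 0 → local maximum
  f''(1.8410) = 23.3238 > 0 → local minimum

Critical points: x = atan(3/5)/2 ≈ 0.2702 (local maximum); x = atan(3/5)/2 + pi/2 ≈ 1.8410 (local minimum)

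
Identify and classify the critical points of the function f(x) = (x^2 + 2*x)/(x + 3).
f'(x) = (x^2 + 6*x + 6)/(x^2 + 6*x + 9)

Solve f'(x) = 0:
  f'(x) = (x^2 + 6*x + 6)/(x + 3)^2; the denominator is positive wherever f is defined, so f'(x) = 0 ⇔ x^2 + 6*x + 6 = 0.
  x^2 + 6*x + 6 = 0 has no rational roots; quadratic formula: x = (-6 ± √12)/2.
  ⇒ x = -3 - sqrt(3) ≈ -4.7321, -3 + sqrt(3) ≈ -1.2679

f''(x) = 6/(x^3 + 9*x^2 + 27*x + 27)
Second-derivative test at each critical point:
  f''(-4.7321) = -1.1547 < 0 → local maximum
  f''(-1.2679) = 1.1547 > 0 → local minimum

Critical points: x = -3 - sqrt(3) ≈ -4.7321 (local maximum); x = -3 + sqrt(3) ≈ -1.2679 (local minimum)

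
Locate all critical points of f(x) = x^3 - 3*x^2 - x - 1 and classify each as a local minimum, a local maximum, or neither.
f'(x) = 3*x^2 - 6*x - 1

Solve f'(x) = 0:
  3*x^2 - 6*x - 1 = 0 has no rational roots; quadratic formula: x = (6 ± √48)/6.
  ⇒ x = 1 - 2*sqrt(3)/3 ≈ -0.1547, 1 + 2*sqrt(3)/3 ≈ 2.1547

f''(x) = 6*x - 6
Second-derivative test at each critical point:
  f''(-0.1547) = -6.9282 < 0 → local maximum
  f''(2.1547) = 6.9282 > 0 → local minimum

Critical points: x = 1 - 2*sqrt(3)/3 ≈ -0.1547 (local maximum); x = 1 + 2*sqrt(3)/3 ≈ 2.1547 (local minimum)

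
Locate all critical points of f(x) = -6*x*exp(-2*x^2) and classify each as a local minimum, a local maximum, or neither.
f'(x) = 6*(4*x^2 - 1)*exp(-2*x^2)

Solve f'(x) = 0:
  f'(x) = (24*x^2 - 6)·exp(-2*x^2) and exp(-2*x^2) > 0 for every x, so f'(x) = 0 ⇔ 24*x^2 - 6 = 0.
  Factor: 24*x^2 - 6 = 6*(2*x - 1)*(2*x + 1) = 0.
  ⇒ x = -1/2, 1/2

f''(x) = (-96*x^3 + 72*x)*exp(-2*x^2)
Second-derivative test at each critical point:
  f''(-1/2) = -14.5567 < 0 → local maximum
  f''(1/2) = 14.5567 > 0 → local minimum

Critical points: x = -1/2 (local maximum); x = 1/2 (local minimum)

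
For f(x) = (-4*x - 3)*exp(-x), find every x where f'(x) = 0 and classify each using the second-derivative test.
f'(x) = (4*x - 1)*exp(-x)

Solve f'(x) = 0:
  f'(x) = (4*x - 1)·exp(-x) and exp(-x) > 0 for every x, so f'(x) = 0 ⇔ 4*x - 1 = 0.
  4*x - 1 = 0.
  ⇒ x = 1/4

f''(x) = (5 - 4*x)*exp(-x)
Second-derivative test at each critical point:
  f''(1/4) = 3.1152 > 0 → local minimum

Critical points: x = 1/4 (local minimum)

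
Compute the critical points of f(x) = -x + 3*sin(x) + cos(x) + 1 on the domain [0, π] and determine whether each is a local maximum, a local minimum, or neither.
f'(x) = -sin(x) + 3*cos(x) - 1

Solve f'(x) = 0 on [0, π]:
  f'(x) = 0 ⇔ -sin(x) + 3*cos(x) = 1. Write the left side as R·cos(x + φ) with R = √(3² + 1²) = sqrt(10), cos φ = 3*sqrt(10)/10, sin φ = sqrt(10)/10; then cos(x + φ) = sqrt(10)/10. Solve for x and keep the solutions lying in [0, π].
  ⇒ x = atan(4/3) ≈ 0.9273

f''(x) = -3*sin(x) - cos(x)
Second-derivative test at each critical point:
  f''(0.9273) = -3 < 0 → local maximum

Critical points: x = atan(4/3) ≈ 0.9273 (local maximum)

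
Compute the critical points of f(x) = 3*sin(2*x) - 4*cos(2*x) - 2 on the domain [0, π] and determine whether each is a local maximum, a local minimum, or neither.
f'(x) = 8*sin(2*x) + 6*cos(2*x)

Solve f'(x) = 0 on [0, π]:
  f'(x) = 0 ⇔ 3*cos(2*x) = -4*sin(2*x) ⇔ tan(2*x) = -3/4, i.e. 2*x = arctan(-3/4) + nπ; keep the solutions lying in [0, π].
  ⇒ x = -atan(3/4)/2 + pi/2 ≈ 1.2490, pi - atan(3/4)/2 ≈ 2.8198

f''(x) = -12*sin(2*x) + 16*cos(2*x)
Second-derivative test at each critical point:
  f''(1.2490) = -20 < 0 → local maximum
  f''(2.8198) = 20 > 0 → local minimum

Critical points: x = -atan(3/4)/2 + pi/2 ≈ 1.2490 (local maximum); x = pi - atan(3/4)/2 ≈ 2.8198 (local minimum)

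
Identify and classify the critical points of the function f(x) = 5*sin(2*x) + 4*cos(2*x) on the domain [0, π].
f'(x) = -8*sin(2*x) + 10*cos(2*x)

Solve f'(x) = 0 on [0, π]:
  f'(x) = 0 ⇔ 5*cos(2*x) = 4*sin(2*x) ⇔ tan(2*x) = 5/4, i.e. 2*x = arctan(5/4) + nπ; keep the solutions lying in [0, π].
  ⇒ x = atan(5/4)/2 ≈ 0.4480, atan(5/4)/2 + pi/2 ≈ 2.0188

f''(x) = -20*sin(2*x) - 16*cos(2*x)
Second-derivative test at each critical point:
  f''(0.4480) = -25.6125 < 0 → local maximum
  f''(2.0188) = 25.6125 > 0 → local minimum

Critical points: x = atan(5/4)/2 ≈ 0.4480 (local maximum); x = atan(5/4)/2 + pi/2 ≈ 2.0188 (local minimum)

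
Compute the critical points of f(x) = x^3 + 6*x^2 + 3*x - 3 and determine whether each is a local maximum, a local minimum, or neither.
f'(x) = 3*x^2 + 12*x + 3

Solve f'(x) = 0:
  Factor: 3*x^2 + 12*x + 3 = 3*(x^2 + 4*x + 1); x^2 + 4*x + 1 = 0 has no rational roots; quadratic formula: x = (-4 ± √12)/2.
  ⇒ x = -2 - sqrt(3) ≈ -3.7321, -2 + sqrt(3) ≈ -0.2679

f''(x) = 6*x + 12
Second-derivative test at each critical point:
  f''(-3.7321) = -10.3923 < 0 → local maximum
  f''(-0.2679) = 10.3923 > 0 → local minimum

Critical points: x = -2 - sqrt(3) ≈ -3.7321 (local maximum); x = -2 + sqrt(3) ≈ -0.2679 (local minimum)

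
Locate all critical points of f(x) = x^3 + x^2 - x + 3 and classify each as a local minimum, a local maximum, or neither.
f'(x) = 3*x^2 + 2*x - 1

Solve f'(x) = 0:
  Factor: 3*x^2 + 2*x - 1 = (x + 1)*(3*x - 1) = 0.
  ⇒ x = -1, 1/3

f''(x) = 6*x + 2
Second-derivative test at each critical point:
  f''(-1) = -4 < 0 → local maximum
  f''(1/3) = 4 > 0 → local minimum

Critical points: x = -1 (local maximum); x = 1/3 (local minimum)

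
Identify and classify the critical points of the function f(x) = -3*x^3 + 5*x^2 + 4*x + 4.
f'(x) = -9*x^2 + 10*x + 4

Solve f'(x) = 0:
  9*x^2 - 10*x - 4 = 0 has no rational roots; quadratic formula: x = (10 ± √244)/18.
  ⇒ x = 5/9 - sqrt(61)/9 ≈ -0.3122, 5/9 + sqrt(61)/9 ≈ 1.4234

f''(x) = 10 - 18*x
Second-derivative test at each critical point:
  f''(-0.3122) = 15.6205 > 0 → local minimum
  f''(1.4234) = -15.6205 < 0 → local maximum

Critical points: x = 5/9 - sqrt(61)/9 ≈ -0.3122 (local minimum); x = 5/9 + sqrt(61)/9 ≈ 1.4234 (local maximum)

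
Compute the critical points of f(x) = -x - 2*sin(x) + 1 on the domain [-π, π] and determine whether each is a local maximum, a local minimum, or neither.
f'(x) = -2*cos(x) - 1

Solve f'(x) = 0 on [-π, π]:
  f'(x) = 0 ⇔ cos(x) = -1/2, i.e. x = ±arccos(-1/2) + 2nπ; keep the solutions lying in [-π, π].
  ⇒ x = -2*pi/3 ≈ -2.0944, 2*pi/3 ≈ 2.0944

f''(x) = 2*sin(x)
Second-derivative test at each critical point:
  f''(-2.0944) = -1.7321 < 0 → local maximum
  f''(2.0944) = 1.7321 > 0 → local minimum

Critical points: x = -2*pi/3 ≈ -2.0944 (local maximum); x = 2*pi/3 ≈ 2.0944 (local minimum)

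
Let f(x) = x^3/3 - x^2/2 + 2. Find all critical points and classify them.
f'(x) = x*(x - 1)

Solve f'(x) = 0:
  Factor: x^2 - x = x*(x - 1) = 0.
  ⇒ x = 0, 1

f''(x) = 2*x - 1
Second-derivative test at each critical point:
  f''(0) = -1 < 0 → local maximum
  f''(1) = 1 > 0 → local minimum

Critical points: x = 0 (local maximum); x = 1 (local minimum)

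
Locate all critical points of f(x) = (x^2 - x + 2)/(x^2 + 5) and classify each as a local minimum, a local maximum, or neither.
f'(x) = (x^2 + 6*x - 5)/(x^4 + 10*x^2 + 25)

Solve f'(x) = 0:
  f'(x) = (x^2 + 6*x - 5)/(x^2 + 5)^2; the denominator is positive wherever f is defined, so f'(x) = 0 ⇔ x^2 + 6*x - 5 = 0.
  x^2 + 6*x - 5 = 0 has no rational roots; quadratic formula: x = (-6 ± √56)/2.
  ⇒ x = -sqrt(14) - 3 ≈ -6.7417, -3 + sqrt(14) ≈ 0.7417

f''(x) = 2*(-x^3 - 9*x^2 + 15*x + 15)/(x^6 + 15*x^4 + 75*x^2 + 125)
Second-derivative test at each critical point:
  f''(-6.7417) = -0.0029 < 0 → local maximum
  f''(0.7417) = 0.2429 > 0 → local minimum

Critical points: x = -sqrt(14) - 3 ≈ -6.7417 (local maximum); x = -3 + sqrt(14) ≈ 0.7417 (local minimum)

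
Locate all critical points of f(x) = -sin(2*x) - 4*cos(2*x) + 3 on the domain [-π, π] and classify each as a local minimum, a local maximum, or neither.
f'(x) = 8*sin(2*x) - 2*cos(2*x)

Solve f'(x) = 0 on [-π, π]:
  f'(x) = 0 ⇔ -cos(2*x) = -4*sin(2*x) ⇔ tan(2*x) = 1/4, i.e. 2*x = arctan(1/4) + nπ; keep the solutions lying in [-π, π].
  ⇒ x = -pi + atan(1/4)/2 ≈ -3.0191, -pi/2 + atan(1/4)/2 ≈ -1.4483, atan(1/4)/2 ≈ 0.1225, atan(1/4)/2 + pi/2 ≈ 1.6933

f''(x) = 4*sin(2*x) + 16*cos(2*x)
Second-derivative test at each critical point:
  f''(-3.0191) = 16.4924 > 0 → local minimum
  f''(-1.4483) = -16.4924 < 0 → local maximum
  f''(0.1225) = 16.4924 > 0 → local minimum
  f''(1.6933) = -16.4924 < 0 → local maximum

Critical points: x = -pi + atan(1/4)/2 ≈ -3.0191 (local minimum); x = -pi/2 + atan(1/4)/2 ≈ -1.4483 (local maximum); x = atan(1/4)/2 ≈ 0.1225 (local minimum); x = atan(1/4)/2 + pi/2 ≈ 1.6933 (local maximum)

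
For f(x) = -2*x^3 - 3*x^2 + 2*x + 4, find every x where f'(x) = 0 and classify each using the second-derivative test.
f'(x) = -6*x^2 - 6*x + 2

Solve f'(x) = 0:
  Factor: -6*x^2 - 6*x + 2 = -2*(3*x^2 + 3*x - 1); 3*x^2 + 3*x - 1 = 0 has no rational roots; quadratic formula: x = (-3 ± √21)/6.
  ⇒ x = -sqrt(21)/6 - 1/2 ≈ -1.2638, -1/2 + sqrt(21)/6 ≈ 0.2638

f''(x) = -12*x - 6
Second-derivative test at each critical point:
  f''(-1.2638) = 9.1652 > 0 → local minimum
  f''(0.2638) = -9.1652 < 0 → local maximum

Critical points: x = -sqrt(21)/6 - 1/2 ≈ -1.2638 (local minimum); x = -1/2 + sqrt(21)/6 ≈ 0.2638 (local maximum)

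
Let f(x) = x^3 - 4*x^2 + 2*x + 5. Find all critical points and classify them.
f'(x) = 3*x^2 - 8*x + 2

Solve f'(x) = 0:
  3*x^2 - 8*x + 2 = 0 has no rational roots; quadratic formula: x = (8 ± √40)/6.
  ⇒ x = 4/3 - sqrt(10)/3 ≈ 0.2792, sqrt(10)/3 + 4/3 ≈ 2.3874

f''(x) = 6*x - 8
Second-derivative test at each critical point:
  f''(0.2792) = -6.3246 < 0 → local maximum
  f''(2.3874) = 6.3246 > 0 → local minimum

Critical points: x = 4/3 - sqrt(10)/3 ≈ 0.2792 (local maximum); x = sqrt(10)/3 + 4/3 ≈ 2.3874 (local minimum)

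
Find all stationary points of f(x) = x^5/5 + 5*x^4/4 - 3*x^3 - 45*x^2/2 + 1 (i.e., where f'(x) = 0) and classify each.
f'(x) = x*(x^3 + 5*x^2 - 9*x - 45)

Solve f'(x) = 0:
  Factor: x^4 + 5*x^3 - 9*x^2 - 45*x = x*(x - 3)*(x + 3)*(x + 5) = 0.
  ⇒ x = -5, -3, 0, 3

f''(x) = 4*x^3 + 15*x^2 - 18*x - 45
Second-derivative test at each critical point:
  f''(-5) = -80 < 0 → local maximum
  f''(-3) = 36 > 0 → local minimum
  f''(0) = -45 < 0 → local maximum
  f''(3) = 144 > 0 → local minimum

Critical points: x = -5 (local maximum); x = -3 (local minimum); x = 0 (local maximum); x = 3 (local minimum)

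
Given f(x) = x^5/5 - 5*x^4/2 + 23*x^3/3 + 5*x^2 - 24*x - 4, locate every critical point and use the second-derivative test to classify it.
f'(x) = x^4 - 10*x^3 + 23*x^2 + 10*x - 24

Solve f'(x) = 0:
  Factor: x^4 - 10*x^3 + 23*x^2 + 10*x - 24 = (x - 6)*(x - 4)*(x - 1)*(x + 1) = 0.
  ⇒ x = -1, 1, 4, 6

f''(x) = 4*x^3 - 30*x^2 + 46*x + 10
Second-derivative test at each critical point:
  f''(-1) = -70 < 0 → local maximum
  f''(1) = 30 > 0 → local minimum
  f''(4) = -30 < 0 → local maximum
  f''(6) = 70 > 0 → local minimum

Critical points: x = -1 (local maximum); x = 1 (local minimum); x = 4 (local maximum); x = 6 (local minimum)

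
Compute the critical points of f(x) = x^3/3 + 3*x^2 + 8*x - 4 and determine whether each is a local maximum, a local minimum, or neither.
f'(x) = x^2 + 6*x + 8

Solve f'(x) = 0:
  Factor: x^2 + 6*x + 8 = (x + 2)*(x + 4) = 0.
  ⇒ x = -4, -2

f''(x) = 2*x + 6
Second-derivative test at each critical point:
  f''(-4) = -2 < 0 → local maximum
  f''(-2) = 2 > 0 → local minimum

Critical points: x = -4 (local maximum); x = -2 (local minimum)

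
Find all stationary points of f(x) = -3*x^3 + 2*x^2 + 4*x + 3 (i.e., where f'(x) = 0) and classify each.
f'(x) = -9*x^2 + 4*x + 4

Solve f'(x) = 0:
  9*x^2 - 4*x - 4 = 0 has no rational roots; quadratic formula: x = (4 ± √160)/18.
  ⇒ x = 2/9 - 2*sqrt(10)/9 ≈ -0.4805, 2/9 + 2*sqrt(10)/9 ≈ 0.9250

f''(x) = 4 - 18*x
Second-derivative test at each critical point:
  f''(-0.4805) = 12.6491 > 0 → local minimum
  f''(0.9250) = -12.6491 < 0 → local maximum

Critical points: x = 2/9 - 2*sqrt(10)/9 ≈ -0.4805 (local minimum); x = 2/9 + 2*sqrt(10)/9 ≈ 0.9250 (local maximum)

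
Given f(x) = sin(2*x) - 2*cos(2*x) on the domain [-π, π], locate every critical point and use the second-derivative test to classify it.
f'(x) = 4*sin(2*x) + 2*cos(2*x)

Solve f'(x) = 0 on [-π, π]:
  f'(x) = 0 ⇔ cos(2*x) = -2*sin(2*x) ⇔ tan(2*x) = -1/2, i.e. 2*x = arctan(-1/2) + nπ; keep the solutions lying in [-π, π].
  ⇒ x = -pi/2 - atan(1/2)/2 ≈ -1.8026, -atan(1/2)/2 ≈ -0.2318, -atan(1/2)/2 + pi/2 ≈ 1.3390, pi - atan(1/2)/2 ≈ 2.9098

f''(x) = -4*sin(2*x) + 8*cos(2*x)
Second-derivative test at each critical point:
  f''(-1.8026) = -8.9443 < 0 → local maximum
  f''(-0.2318) = 8.9443 > 0 → local minimum
  f''(1.3390) = -8.9443 < 0 → local maximum
  f''(2.9098) = 8.9443 > 0 → local minimum

Critical points: x = -pi/2 - atan(1/2)/2 ≈ -1.8026 (local maximum); x = -atan(1/2)/2 ≈ -0.2318 (local minimum); x = -atan(1/2)/2 + pi/2 ≈ 1.3390 (local maximum); x = pi - atan(1/2)/2 ≈ 2.9098 (local minimum)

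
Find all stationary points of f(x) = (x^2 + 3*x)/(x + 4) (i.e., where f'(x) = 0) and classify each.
f'(x) = (x^2 + 8*x + 12)/(x^2 + 8*x + 16)

Solve f'(x) = 0:
  f'(x) = (x + 2)*(x + 6)/(x + 4)^2; the denominator is positive wherever f is defined, so f'(x) = 0 ⇔ x^2 + 8*x + 12 = 0.
  Factor: x^2 + 8*x + 12 = (x + 2)*(x + 6) = 0.
  ⇒ x = -6, -2

f''(x) = 8/(x^3 + 12*x^2 + 48*x + 64)
Second-derivative test at each critical point:
  f''(-6) = -1 < 0 → local maximum
  f''(-2) = 1 > 0 → local minimum

Critical points: x = -6 (local maximum); x = -2 (local minimum)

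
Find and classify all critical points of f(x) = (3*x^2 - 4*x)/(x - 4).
f'(x) = (3*x^2 - 24*x + 16)/(x^2 - 8*x + 16)

Solve f'(x) = 0:
  f'(x) = (3*x^2 - 24*x + 16)/(x - 4)^2; the denominator is positive wherever f is defined, so f'(x) = 0 ⇔ 3*x^2 - 24*x + 16 = 0.
  3*x^2 - 24*x + 16 = 0 has no rational roots; quadratic formula: x = (24 ± √384)/6.
  ⇒ x = 4 - 4*sqrt(6)/3 ≈ 0.7340, 4*sqrt(6)/3 + 4 ≈ 7.2660

f''(x) = 64/(x^3 - 12*x^2 + 48*x - 64)
Second-derivative test at each critical point:
  f''(0.7340) = -1.8371 < 0 → local maximum
  f''(7.2660) = 1.8371 > 0 → local minimum

Critical points: x = 4 - 4*sqrt(6)/3 ≈ 0.7340 (local maximum); x = 4*sqrt(6)/3 + 4 ≈ 7.2660 (local minimum)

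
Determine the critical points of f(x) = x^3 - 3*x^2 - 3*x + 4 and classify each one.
f'(x) = 3*x^2 - 6*x - 3

Solve f'(x) = 0:
  Factor: 3*x^2 - 6*x - 3 = 3*(x^2 - 2*x - 1); x^2 - 2*x - 1 = 0 has no rational roots; quadratic formula: x = (2 ± √8)/2.
  ⇒ x = 1 - sqrt(2) ≈ -0.4142, 1 + sqrt(2) ≈ 2.4142

f''(x) = 6*x - 6
Second-derivative test at each critical point:
  f''(-0.4142) = -8.4853 < 0 → local maximum
  f''(2.4142) = 8.4853 > 0 → local minimum

Critical points: x = 1 - sqrt(2) ≈ -0.4142 (local maximum); x = 1 + sqrt(2) ≈ 2.4142 (local minimum)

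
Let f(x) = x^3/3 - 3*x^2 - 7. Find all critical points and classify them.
f'(x) = x*(x - 6)

Solve f'(x) = 0:
  Factor: x^2 - 6*x = x*(x - 6) = 0.
  ⇒ x = 0, 6

f''(x) = 2*x - 6
Second-derivative test at each critical point:
  f''(0) = -6 < 0 → local maximum
  f''(6) = 6 > 0 → local minimum

Critical points: x = 0 (local maximum); x = 6 (local minimum)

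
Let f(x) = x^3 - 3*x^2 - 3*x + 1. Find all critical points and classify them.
f'(x) = 3*x^2 - 6*x - 3

Solve f'(x) = 0:
  Factor: 3*x^2 - 6*x - 3 = 3*(x^2 - 2*x - 1); x^2 - 2*x - 1 = 0 has no rational roots; quadratic formula: x = (2 ± √8)/2.
  ⇒ x = 1 - sqrt(2) ≈ -0.4142, 1 + sqrt(2) ≈ 2.4142

f''(x) = 6*x - 6
Second-derivative test at each critical point:
  f''(-0.4142) = -8.4853 < 0 → local maximum
  f''(2.4142) = 8.4853 > 0 → local minimum

Critical points: x = 1 - sqrt(2) ≈ -0.4142 (local maximum); x = 1 + sqrt(2) ≈ 2.4142 (local minimum)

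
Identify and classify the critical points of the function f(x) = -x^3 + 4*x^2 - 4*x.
f'(x) = -3*x^2 + 8*x - 4

Solve f'(x) = 0:
  Factor: -3*x^2 + 8*x - 4 = -(x - 2)*(3*x - 2) = 0.
  ⇒ x = 2/3, 2

f''(x) = 8 - 6*x
Second-derivative test at each critical point:
  f''(2/3) = 4 > 0 → local minimum
  f''(2) = -4 < 0 → local maximum

Critical points: x = 2/3 (local minimum); x = 2 (local maximum)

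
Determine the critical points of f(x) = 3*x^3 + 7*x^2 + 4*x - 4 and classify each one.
f'(x) = 9*x^2 + 14*x + 4

Solve f'(x) = 0:
  9*x^2 + 14*x + 4 = 0 has no rational roots; quadratic formula: x = (-14 ± √52)/18.
  ⇒ x = -7/9 - sqrt(13)/9 ≈ -1.1784, -7/9 + sqrt(13)/9 ≈ -0.3772

f''(x) = 18*x + 14
Second-derivative test at each critical point:
  f''(-1.1784) = -7.2111 < 0 → local maximum
  f''(-0.3772) = 7.2111 > 0 → local minimum

Critical points: x = -7/9 - sqrt(13)/9 ≈ -1.1784 (local maximum); x = -7/9 + sqrt(13)/9 ≈ -0.3772 (local minimum)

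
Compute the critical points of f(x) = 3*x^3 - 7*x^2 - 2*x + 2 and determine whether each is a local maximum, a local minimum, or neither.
f'(x) = 9*x^2 - 14*x - 2

Solve f'(x) = 0:
  9*x^2 - 14*x - 2 = 0 has no rational roots; quadratic formula: x = (14 ± √268)/18.
  ⇒ x = 7/9 - sqrt(67)/9 ≈ -0.1317, 7/9 + sqrt(67)/9 ≈ 1.6873

f''(x) = 18*x - 14
Second-derivative test at each critical point:
  f''(-0.1317) = -16.3707 < 0 → local maximum
  f''(1.6873) = 16.3707 > 0 → local minimum

Critical points: x = 7/9 - sqrt(67)/9 ≈ -0.1317 (local maximum); x = 7/9 + sqrt(67)/9 ≈ 1.6873 (local minimum)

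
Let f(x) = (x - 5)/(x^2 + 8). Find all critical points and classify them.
f'(x) = (x^2 - 2*x*(x - 5) + 8)/(x^2 + 8)^2

Solve f'(x) = 0:
  f'(x) = -(x^2 - 10*x - 8)/(x^2 + 8)^2; the denominator is positive wherever f is defined, so f'(x) = 0 ⇔ -x^2 + 10*x + 8 = 0.
  x^2 - 10*x - 8 = 0 has no rational roots; quadratic formula: x = (10 ± √132)/2.
  ⇒ x = 5 - sqrt(33) ≈ -0.7446, 5 + sqrt(33) ≈ 10.7446

f''(x) = 2*(4*x^2*(x - 5) + (5 - 3*x)*(x^2 + 8))/(x^2 + 8)^3
Second-derivative test at each critical point:
  f''(-0.7446) = 0.1570 > 0 → local minimum
  f''(10.7446) = -0.0008 < 0 → local maximum

Critical points: x = 5 - sqrt(33) ≈ -0.7446 (local minimum); x = 5 + sqrt(33) ≈ 10.7446 (local maximum)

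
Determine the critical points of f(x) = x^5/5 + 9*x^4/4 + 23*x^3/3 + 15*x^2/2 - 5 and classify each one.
f'(x) = x*(x^3 + 9*x^2 + 23*x + 15)

Solve f'(x) = 0:
  Factor: x^4 + 9*x^3 + 23*x^2 + 15*x = x*(x + 1)*(x + 3)*(x + 5) = 0.
  ⇒ x = -5, -3, -1, 0

f''(x) = 4*x^3 + 27*x^2 + 46*x + 15
Second-derivative test at each critical point:
  f''(-5) = -40 < 0 → local maximum
  f''(-3) = 12 > 0 → local minimum
  f''(-1) = -8 < 0 → local maximum
  f''(0) = 15 > 0 → local minimum

Critical points: x = -5 (local maximum); x = -3 (local minimum); x = -1 (local maximum); x = 0 (local minimum)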